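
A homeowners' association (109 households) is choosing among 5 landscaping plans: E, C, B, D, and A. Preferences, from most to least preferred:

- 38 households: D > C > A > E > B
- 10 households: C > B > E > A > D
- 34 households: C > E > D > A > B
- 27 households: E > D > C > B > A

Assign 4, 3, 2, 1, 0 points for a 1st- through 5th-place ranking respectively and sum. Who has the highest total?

C

E: 38·1 + 10·2 + 34·3 + 27·4 = 268
C: 38·3 + 10·4 + 34·4 + 27·2 = 344
B: 38·0 + 10·3 + 34·0 + 27·1 = 57
D: 38·4 + 10·0 + 34·2 + 27·3 = 301
A: 38·2 + 10·1 + 34·1 + 27·0 = 120
C has the highest Borda score (344).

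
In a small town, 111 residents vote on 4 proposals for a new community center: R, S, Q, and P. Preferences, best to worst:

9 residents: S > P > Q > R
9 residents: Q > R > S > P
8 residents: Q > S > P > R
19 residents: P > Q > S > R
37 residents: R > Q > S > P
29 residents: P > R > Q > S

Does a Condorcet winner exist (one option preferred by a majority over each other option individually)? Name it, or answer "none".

none

Checking pairwise contests:
P beats R 65–46.
R beats S 75–36.
R beats Q 66–45.
S beats P 63–48.
Every option loses at least one head-to-head, so there is no Condorcet winner.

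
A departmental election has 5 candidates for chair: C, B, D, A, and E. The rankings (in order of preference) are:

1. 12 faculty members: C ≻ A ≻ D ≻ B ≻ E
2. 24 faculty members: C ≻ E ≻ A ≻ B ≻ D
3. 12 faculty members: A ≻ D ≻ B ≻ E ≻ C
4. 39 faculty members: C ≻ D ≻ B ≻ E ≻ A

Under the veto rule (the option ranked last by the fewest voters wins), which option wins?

B

Last-place votes: C 12, B 0, D 24, A 39, E 12.
B is ranked last by the fewest voters, so B wins.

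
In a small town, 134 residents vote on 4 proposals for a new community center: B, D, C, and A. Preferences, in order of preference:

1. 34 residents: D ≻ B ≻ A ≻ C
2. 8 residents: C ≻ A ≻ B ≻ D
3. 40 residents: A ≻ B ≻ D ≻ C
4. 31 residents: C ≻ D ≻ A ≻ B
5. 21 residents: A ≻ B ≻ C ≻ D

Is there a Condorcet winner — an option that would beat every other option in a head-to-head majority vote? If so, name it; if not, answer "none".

A

A vs B: 100–34 for A.
A vs D: 69–65 for A.
A vs C: 95–39 for A.
A beats every other option head-to-head.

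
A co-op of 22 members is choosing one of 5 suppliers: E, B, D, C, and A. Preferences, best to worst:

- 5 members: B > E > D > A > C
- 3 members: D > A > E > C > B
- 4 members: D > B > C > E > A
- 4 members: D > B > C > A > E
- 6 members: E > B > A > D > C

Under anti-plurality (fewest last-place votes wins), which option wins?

D

Last-place votes: E 4, B 3, D 0, C 11, A 4.
D is ranked last by the fewest voters, so D wins.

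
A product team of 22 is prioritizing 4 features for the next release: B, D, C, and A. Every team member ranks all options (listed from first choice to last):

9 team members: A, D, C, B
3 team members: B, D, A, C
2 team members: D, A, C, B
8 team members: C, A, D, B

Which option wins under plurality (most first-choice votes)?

A

First-place votes: B 3, D 2, C 8, A 9.
A has the most first-place votes.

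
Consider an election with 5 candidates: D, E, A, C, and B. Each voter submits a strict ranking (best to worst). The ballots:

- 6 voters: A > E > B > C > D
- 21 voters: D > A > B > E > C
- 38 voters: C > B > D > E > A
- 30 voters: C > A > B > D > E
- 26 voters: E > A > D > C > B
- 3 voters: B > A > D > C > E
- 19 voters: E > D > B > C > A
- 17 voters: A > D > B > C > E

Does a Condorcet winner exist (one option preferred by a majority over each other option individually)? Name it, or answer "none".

Checking pairwise contests:
A beats D 82–78.
D beats E 109–51.
E beats A 83–77.
D beats C 86–74.
D beats B 83–77.
Every option loses at least one head-to-head, so there is no Condorcet winner.

none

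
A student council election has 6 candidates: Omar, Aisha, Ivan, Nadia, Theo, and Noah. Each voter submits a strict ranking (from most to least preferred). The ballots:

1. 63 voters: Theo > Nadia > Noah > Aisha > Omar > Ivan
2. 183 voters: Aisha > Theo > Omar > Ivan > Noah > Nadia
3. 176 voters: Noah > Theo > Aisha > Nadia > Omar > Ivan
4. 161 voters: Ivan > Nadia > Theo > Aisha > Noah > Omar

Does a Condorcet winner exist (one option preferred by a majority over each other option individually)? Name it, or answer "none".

Theo

Theo vs Omar: 583–0 for Theo.
Theo vs Aisha: 400–183 for Theo.
Theo vs Ivan: 422–161 for Theo.
Theo vs Nadia: 422–161 for Theo.
Theo vs Noah: 407–176 for Theo.
Theo beats every other option head-to-head.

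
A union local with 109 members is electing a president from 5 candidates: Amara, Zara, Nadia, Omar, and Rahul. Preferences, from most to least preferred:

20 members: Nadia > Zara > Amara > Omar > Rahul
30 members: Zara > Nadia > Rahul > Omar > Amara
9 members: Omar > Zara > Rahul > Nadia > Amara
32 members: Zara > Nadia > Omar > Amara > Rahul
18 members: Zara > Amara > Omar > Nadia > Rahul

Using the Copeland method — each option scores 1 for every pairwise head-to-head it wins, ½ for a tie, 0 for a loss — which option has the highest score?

Zara

Amara: beats Rahul; loses to Zara, Nadia, and Omar → score 1.
Zara: beats Amara, Nadia, Omar, and Rahul → score 4.
Nadia: beats Amara, Omar, and Rahul; loses to Zara → score 3.
Omar: beats Amara and Rahul; loses to Zara and Nadia → score 2.
Rahul: loses to Amara, Zara, Nadia, and Omar → score 0.
Zara has the best pairwise record.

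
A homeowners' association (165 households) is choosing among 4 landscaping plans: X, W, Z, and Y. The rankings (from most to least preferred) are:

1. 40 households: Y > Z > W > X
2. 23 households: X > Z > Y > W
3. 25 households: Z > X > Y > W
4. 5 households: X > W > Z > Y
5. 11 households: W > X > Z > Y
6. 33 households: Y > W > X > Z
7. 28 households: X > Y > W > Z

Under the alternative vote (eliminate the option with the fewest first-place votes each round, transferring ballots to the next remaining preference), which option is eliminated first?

W

Round 1: X 56, W 11, Z 25, Y 73. Eliminate W.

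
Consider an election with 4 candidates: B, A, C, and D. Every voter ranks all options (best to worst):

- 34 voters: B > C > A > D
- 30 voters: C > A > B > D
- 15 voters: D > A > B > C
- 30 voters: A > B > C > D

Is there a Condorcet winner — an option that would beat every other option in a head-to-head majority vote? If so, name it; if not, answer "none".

none

Checking pairwise contests:
A beats B 75–34.
C beats A 64–45.
B beats C 79–30.
B beats D 94–15.
Every option loses at least one head-to-head, so there is no Condorcet winner.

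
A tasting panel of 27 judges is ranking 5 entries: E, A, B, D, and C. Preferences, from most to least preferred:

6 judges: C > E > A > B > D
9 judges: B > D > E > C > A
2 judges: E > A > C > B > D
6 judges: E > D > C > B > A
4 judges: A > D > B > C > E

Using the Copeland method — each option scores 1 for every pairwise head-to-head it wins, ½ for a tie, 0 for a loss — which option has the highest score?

E

E: beats A, B, D, and C → score 4.
A: loses to E, B, D, and C → score 0.
B: beats A and D; loses to E and C → score 2.
D: beats A and C; loses to E and B → score 2.
C: beats A and B; loses to E and D → score 2.
E has the best pairwise record.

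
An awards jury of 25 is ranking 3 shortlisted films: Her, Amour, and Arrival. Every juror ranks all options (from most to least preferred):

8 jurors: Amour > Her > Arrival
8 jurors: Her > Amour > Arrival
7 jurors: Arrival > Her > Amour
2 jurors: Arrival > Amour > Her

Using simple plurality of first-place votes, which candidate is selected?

Arrival

First-place votes: Her 8, Amour 8, Arrival 9.
Arrival has the most first-place votes.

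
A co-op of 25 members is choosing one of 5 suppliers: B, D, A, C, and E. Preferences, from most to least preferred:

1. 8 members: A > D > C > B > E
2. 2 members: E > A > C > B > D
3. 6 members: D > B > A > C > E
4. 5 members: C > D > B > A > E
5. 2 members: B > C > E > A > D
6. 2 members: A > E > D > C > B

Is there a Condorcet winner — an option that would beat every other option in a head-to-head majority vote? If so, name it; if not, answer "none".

Checking pairwise contests:
D beats B 21–4.
A beats D 14–11.
B beats A 13–12.
D beats C 16–9.
B beats E 21–4.
Every option loses at least one head-to-head, so there is no Condorcet winner.

none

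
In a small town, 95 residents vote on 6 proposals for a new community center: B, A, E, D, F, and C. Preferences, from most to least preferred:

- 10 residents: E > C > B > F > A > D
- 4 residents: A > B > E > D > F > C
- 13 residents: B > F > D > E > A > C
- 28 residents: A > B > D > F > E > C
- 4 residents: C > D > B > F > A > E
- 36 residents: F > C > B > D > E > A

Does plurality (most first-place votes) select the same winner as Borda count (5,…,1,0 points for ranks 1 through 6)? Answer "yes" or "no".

Plurality — first-place votes: B 13, A 32, E 10, D 0, F 36, C 4. Winner: F.
Borda — scores: B 343, A 187, E 152, D 219, F 320, C 204. Winner: B.
The two methods disagree.

no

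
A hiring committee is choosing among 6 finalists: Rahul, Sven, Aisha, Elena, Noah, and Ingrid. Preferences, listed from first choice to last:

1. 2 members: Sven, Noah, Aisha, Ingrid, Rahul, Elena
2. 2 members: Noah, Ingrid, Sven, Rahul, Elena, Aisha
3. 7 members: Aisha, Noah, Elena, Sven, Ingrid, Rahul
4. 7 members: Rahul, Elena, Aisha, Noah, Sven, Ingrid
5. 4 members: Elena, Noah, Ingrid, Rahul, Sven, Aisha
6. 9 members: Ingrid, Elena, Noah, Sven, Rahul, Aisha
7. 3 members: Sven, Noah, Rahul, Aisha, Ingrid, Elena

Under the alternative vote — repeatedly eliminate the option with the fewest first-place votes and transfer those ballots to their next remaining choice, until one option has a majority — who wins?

Ingrid

Round 1: Rahul 7, Sven 5, Aisha 7, Elena 4, Noah 2, Ingrid 9. Eliminate Noah.
Round 2: Rahul 7, Sven 5, Aisha 7, Elena 4, Ingrid 11. Eliminate Elena.
Round 3: Rahul 7, Sven 5, Aisha 7, Ingrid 15. Eliminate Sven.
Round 4: Rahul 10, Aisha 9, Ingrid 15. Eliminate Aisha.
Round 5: Rahul 10, Ingrid 24. Ingrid has a majority.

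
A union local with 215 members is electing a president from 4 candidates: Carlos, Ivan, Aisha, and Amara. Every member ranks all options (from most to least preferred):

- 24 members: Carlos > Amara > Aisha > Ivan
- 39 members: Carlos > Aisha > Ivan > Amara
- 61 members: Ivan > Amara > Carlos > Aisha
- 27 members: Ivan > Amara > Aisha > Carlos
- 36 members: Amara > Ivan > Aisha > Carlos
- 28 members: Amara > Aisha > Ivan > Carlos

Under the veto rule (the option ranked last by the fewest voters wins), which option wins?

Last-place votes: Carlos 91, Ivan 24, Aisha 61, Amara 39.
Ivan is ranked last by the fewest voters, so Ivan wins.

Ivan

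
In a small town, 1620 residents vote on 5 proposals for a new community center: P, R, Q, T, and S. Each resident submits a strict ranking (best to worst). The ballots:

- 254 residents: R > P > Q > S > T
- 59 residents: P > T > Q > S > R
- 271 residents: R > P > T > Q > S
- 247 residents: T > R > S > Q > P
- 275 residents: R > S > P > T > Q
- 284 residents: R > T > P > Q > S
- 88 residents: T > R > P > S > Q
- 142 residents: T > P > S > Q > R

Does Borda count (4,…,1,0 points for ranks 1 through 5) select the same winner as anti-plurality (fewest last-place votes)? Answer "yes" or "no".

yes

Borda — scores: P 3531, R 5341, Q 1570, T 3754, S 2004. Winner: R.
Anti-plurality — last-place votes: P 247, R 201, Q 363, T 254, S 555. Winner: R.
The two methods agree.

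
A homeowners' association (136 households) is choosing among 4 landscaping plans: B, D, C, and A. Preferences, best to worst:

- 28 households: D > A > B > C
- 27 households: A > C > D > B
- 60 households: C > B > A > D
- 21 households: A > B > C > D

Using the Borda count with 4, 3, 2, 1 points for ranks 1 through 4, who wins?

B: 28·2 + 27·1 + 60·3 + 21·3 = 326
D: 28·4 + 27·2 + 60·1 + 21·1 = 247
C: 28·1 + 27·3 + 60·4 + 21·2 = 391
A: 28·3 + 27·4 + 60·2 + 21·4 = 396
A has the highest Borda score (396).

A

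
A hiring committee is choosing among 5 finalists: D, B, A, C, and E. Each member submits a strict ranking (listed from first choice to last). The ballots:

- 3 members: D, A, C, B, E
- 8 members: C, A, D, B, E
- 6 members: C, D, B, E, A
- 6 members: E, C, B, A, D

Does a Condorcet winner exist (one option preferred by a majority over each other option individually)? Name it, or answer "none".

C

C vs D: 20–3 for C.
C vs B: 23–0 for C.
C vs A: 20–3 for C.
C vs E: 17–6 for C.
C beats every other option head-to-head.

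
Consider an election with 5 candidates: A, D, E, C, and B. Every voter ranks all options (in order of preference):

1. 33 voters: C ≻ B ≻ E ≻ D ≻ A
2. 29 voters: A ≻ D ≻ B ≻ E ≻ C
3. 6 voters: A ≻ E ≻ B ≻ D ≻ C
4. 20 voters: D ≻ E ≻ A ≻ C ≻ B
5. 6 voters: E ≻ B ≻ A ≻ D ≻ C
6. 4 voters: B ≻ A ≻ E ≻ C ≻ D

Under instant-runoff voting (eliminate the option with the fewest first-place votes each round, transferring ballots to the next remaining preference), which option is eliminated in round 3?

Round 1: A 35, D 20, E 6, C 33, B 4. Eliminate B.
Round 2: A 39, D 20, E 6, C 33. Eliminate E.
Round 3: A 45, D 20, C 33. Eliminate D.

D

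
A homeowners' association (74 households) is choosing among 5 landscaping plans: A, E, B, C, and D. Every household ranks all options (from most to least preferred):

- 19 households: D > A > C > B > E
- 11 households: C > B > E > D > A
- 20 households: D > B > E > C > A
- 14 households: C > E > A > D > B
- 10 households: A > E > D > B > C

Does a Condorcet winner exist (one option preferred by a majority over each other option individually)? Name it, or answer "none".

D

D vs A: 50–24 for D.
D vs E: 39–35 for D.
D vs B: 63–11 for D.
D vs C: 49–25 for D.
D beats every other option head-to-head.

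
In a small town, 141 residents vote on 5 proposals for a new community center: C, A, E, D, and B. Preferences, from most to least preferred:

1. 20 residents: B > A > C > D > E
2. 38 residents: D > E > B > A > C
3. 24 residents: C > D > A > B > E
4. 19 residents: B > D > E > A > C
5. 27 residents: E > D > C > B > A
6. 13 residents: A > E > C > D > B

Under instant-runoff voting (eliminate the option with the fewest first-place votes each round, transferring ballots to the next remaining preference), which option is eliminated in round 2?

C

Round 1: C 24, A 13, E 27, D 38, B 39. Eliminate A.
Round 2: C 24, E 40, D 38, B 39. Eliminate C.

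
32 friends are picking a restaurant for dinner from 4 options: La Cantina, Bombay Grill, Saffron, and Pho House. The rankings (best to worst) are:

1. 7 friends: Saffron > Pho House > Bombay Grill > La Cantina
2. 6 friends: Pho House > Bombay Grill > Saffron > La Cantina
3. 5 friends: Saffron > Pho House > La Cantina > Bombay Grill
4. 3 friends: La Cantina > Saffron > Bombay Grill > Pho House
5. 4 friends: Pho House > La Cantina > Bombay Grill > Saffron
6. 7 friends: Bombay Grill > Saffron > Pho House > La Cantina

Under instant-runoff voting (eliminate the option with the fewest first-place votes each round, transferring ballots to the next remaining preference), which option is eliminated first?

La Cantina

Round 1: La Cantina 3, Bombay Grill 7, Saffron 12, Pho House 10. Eliminate La Cantina.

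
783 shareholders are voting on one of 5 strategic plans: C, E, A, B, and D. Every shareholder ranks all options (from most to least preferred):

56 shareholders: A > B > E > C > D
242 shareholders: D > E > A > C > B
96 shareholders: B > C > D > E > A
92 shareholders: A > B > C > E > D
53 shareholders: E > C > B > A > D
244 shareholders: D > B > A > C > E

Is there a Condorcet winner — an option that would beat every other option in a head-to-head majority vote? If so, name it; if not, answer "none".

D vs C: 486–297 for D.
D vs E: 582–201 for D.
D vs A: 582–201 for D.
D vs B: 486–297 for D.
D beats every other option head-to-head.

D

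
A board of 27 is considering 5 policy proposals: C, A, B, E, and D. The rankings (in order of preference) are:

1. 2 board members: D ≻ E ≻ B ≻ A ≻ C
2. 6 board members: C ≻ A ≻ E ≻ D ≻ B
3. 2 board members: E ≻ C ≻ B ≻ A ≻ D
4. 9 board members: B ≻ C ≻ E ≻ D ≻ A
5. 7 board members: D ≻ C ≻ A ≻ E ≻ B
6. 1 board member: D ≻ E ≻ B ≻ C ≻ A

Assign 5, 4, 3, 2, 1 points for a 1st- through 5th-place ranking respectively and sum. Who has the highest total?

C: 2·1 + 6·5 + 2·4 + 9·4 + 7·4 + 1·2 = 106
A: 2·2 + 6·4 + 2·2 + 9·1 + 7·3 + 1·1 = 63
B: 2·3 + 6·1 + 2·3 + 9·5 + 7·1 + 1·3 = 73
E: 2·4 + 6·3 + 2·5 + 9·3 + 7·2 + 1·4 = 81
D: 2·5 + 6·2 + 2·1 + 9·2 + 7·5 + 1·5 = 82
C has the highest Borda score (106).

C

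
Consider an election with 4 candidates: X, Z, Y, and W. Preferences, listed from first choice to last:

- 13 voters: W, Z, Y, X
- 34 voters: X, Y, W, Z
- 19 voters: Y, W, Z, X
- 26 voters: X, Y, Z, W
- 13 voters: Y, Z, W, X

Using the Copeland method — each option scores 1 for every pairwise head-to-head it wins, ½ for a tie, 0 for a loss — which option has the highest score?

X: beats Z, Y, and W → score 3.
Z: loses to X, Y, and W → score 0.
Y: beats Z and W; loses to X → score 2.
W: beats Z; loses to X and Y → score 1.
X has the best pairwise record.

X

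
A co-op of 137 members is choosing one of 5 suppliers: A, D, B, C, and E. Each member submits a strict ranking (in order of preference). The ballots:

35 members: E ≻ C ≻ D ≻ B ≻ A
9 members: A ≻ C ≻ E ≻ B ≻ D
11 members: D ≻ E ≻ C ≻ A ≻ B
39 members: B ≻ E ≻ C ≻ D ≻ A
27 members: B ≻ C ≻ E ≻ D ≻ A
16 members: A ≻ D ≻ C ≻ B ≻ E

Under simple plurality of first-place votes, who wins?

B

First-place votes: A 25, D 11, B 66, C 0, E 35.
B has the most first-place votes.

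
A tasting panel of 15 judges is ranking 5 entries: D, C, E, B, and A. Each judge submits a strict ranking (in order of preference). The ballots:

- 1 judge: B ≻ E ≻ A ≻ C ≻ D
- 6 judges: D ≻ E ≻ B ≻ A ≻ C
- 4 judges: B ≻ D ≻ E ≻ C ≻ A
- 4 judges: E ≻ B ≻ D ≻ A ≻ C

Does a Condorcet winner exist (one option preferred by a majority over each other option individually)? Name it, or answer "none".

none

Checking pairwise contests:
B beats D 9–6.
D beats C 14–1.
D beats E 10–5.
E beats B 10–5.
D beats A 14–1.
Every option loses at least one head-to-head, so there is no Condorcet winner.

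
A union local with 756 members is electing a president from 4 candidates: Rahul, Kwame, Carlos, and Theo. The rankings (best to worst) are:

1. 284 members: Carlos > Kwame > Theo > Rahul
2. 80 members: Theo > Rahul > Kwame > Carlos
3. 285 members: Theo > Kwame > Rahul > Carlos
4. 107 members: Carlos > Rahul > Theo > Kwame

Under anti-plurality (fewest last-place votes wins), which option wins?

Last-place votes: Rahul 284, Kwame 107, Carlos 365, Theo 0.
Theo is ranked last by the fewest voters, so Theo wins.

Theo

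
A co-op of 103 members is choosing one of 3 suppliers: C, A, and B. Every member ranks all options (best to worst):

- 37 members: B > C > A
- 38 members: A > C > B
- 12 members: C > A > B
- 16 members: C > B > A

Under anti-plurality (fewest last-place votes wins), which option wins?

Last-place votes: C 0, A 53, B 50.
C is ranked last by the fewest voters, so C wins.

C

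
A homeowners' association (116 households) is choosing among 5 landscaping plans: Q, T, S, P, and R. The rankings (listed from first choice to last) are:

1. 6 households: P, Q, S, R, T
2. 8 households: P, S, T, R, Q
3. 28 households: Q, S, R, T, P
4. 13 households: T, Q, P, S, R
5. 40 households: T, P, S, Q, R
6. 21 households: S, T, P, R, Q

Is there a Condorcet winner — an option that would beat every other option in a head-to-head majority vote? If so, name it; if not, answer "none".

none

Checking pairwise contests:
T beats Q 82–34.
S beats T 63–53.
P beats S 67–49.
T beats P 102–14.
Q beats R 87–29.
Every option loses at least one head-to-head, so there is no Condorcet winner.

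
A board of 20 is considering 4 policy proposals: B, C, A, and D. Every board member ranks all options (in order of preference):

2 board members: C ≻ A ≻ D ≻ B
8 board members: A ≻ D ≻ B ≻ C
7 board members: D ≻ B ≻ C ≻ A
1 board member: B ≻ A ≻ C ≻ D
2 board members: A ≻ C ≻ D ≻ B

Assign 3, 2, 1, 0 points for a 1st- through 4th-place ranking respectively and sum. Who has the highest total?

B: 2·0 + 8·1 + 7·2 + 1·3 + 2·0 = 25
C: 2·3 + 8·0 + 7·1 + 1·1 + 2·2 = 18
A: 2·2 + 8·3 + 7·0 + 1·2 + 2·3 = 36
D: 2·1 + 8·2 + 7·3 + 1·0 + 2·1 = 41
D has the highest Borda score (41).

D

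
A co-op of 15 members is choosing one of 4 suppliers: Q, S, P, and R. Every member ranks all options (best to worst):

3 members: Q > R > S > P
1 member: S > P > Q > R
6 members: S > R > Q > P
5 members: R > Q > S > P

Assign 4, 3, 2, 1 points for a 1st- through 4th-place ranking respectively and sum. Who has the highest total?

Q: 3·4 + 1·2 + 6·2 + 5·3 = 41
S: 3·2 + 1·4 + 6·4 + 5·2 = 44
P: 3·1 + 1·3 + 6·1 + 5·1 = 17
R: 3·3 + 1·1 + 6·3 + 5·4 = 48
R has the highest Borda score (48).

R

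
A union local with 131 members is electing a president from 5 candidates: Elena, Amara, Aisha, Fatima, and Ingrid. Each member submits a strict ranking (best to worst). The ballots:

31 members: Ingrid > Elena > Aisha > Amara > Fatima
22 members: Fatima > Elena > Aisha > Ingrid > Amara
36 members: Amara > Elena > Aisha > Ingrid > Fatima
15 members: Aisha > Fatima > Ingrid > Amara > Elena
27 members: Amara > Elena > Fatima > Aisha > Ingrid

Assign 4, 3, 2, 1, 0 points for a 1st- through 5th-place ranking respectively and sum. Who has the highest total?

Elena: 31·3 + 22·3 + 36·3 + 15·0 + 27·3 = 348
Amara: 31·1 + 22·0 + 36·4 + 15·1 + 27·4 = 298
Aisha: 31·2 + 22·2 + 36·2 + 15·4 + 27·1 = 265
Fatima: 31·0 + 22·4 + 36·0 + 15·3 + 27·2 = 187
Ingrid: 31·4 + 22·1 + 36·1 + 15·2 + 27·0 = 212
Elena has the highest Borda score (348).

Elena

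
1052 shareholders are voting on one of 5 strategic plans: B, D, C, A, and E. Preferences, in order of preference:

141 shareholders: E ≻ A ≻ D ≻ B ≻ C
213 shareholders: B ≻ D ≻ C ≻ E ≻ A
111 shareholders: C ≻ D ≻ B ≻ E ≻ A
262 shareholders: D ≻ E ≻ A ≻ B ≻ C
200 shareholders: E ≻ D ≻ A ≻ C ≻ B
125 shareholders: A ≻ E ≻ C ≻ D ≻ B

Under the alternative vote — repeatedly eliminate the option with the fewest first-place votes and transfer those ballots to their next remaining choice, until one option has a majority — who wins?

Round 1: B 213, D 262, C 111, A 125, E 341. Eliminate C.
Round 2: B 213, D 373, A 125, E 341. Eliminate A.
Round 3: B 213, D 373, E 466. Eliminate B.
Round 4: D 586, E 466. D has a majority.

D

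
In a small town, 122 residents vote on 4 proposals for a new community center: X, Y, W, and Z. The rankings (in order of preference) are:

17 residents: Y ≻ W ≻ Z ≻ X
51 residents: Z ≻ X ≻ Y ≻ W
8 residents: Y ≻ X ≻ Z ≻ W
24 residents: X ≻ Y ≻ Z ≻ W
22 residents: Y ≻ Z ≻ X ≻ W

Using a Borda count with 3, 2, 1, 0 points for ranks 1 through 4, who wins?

Z

X: 17·0 + 51·2 + 8·2 + 24·3 + 22·1 = 212
Y: 17·3 + 51·1 + 8·3 + 24·2 + 22·3 = 240
W: 17·2 + 51·0 + 8·0 + 24·0 + 22·0 = 34
Z: 17·1 + 51·3 + 8·1 + 24·1 + 22·2 = 246
Z has the highest Borda score (246).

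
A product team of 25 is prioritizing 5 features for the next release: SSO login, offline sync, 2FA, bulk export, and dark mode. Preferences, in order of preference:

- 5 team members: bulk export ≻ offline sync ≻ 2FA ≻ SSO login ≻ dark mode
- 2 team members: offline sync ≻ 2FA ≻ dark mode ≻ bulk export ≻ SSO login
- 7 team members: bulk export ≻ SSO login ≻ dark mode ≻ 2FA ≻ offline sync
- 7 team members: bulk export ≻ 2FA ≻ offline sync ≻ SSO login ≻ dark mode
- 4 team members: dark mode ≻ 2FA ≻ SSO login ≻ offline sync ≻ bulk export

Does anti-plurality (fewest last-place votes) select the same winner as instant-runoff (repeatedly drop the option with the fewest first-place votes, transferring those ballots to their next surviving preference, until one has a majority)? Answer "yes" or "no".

no

Anti-plurality — last-place votes: SSO login 2, offline sync 7, 2FA 0, bulk export 4, dark mode 12. Winner: 2FA.
Instant-runoff — R1 SSO login 0, offline sync 2, 2FA 0, bulk export 19, dark mode 4 (bulk export winner). Winner: bulk export.
The two methods disagree.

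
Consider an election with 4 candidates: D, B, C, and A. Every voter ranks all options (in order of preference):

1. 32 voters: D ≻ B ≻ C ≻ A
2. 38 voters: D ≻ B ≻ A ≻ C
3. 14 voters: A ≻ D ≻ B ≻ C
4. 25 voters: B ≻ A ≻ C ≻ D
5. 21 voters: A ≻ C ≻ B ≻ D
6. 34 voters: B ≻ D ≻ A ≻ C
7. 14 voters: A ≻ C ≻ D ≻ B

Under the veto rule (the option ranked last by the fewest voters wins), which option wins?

B

Last-place votes: D 46, B 14, C 86, A 32.
B is ranked last by the fewest voters, so B wins.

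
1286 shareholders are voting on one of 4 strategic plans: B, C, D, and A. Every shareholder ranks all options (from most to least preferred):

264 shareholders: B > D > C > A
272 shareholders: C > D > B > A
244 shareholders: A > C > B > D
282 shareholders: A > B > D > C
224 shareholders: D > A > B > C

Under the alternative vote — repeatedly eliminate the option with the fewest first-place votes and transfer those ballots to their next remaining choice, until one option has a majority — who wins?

A

Round 1: B 264, C 272, D 224, A 526. Eliminate D.
Round 2: B 264, C 272, A 750. A has a majority.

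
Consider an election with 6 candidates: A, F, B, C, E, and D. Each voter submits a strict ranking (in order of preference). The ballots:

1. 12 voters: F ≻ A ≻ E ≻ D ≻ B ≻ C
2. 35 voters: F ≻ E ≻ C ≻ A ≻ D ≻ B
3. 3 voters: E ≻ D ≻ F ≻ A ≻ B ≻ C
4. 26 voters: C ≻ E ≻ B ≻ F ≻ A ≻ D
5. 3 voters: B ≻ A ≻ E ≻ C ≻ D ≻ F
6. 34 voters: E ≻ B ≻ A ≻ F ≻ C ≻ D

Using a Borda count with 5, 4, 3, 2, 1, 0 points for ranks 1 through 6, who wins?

E

A: 12·4 + 35·2 + 3·2 + 26·1 + 3·4 + 34·3 = 264
F: 12·5 + 35·5 + 3·3 + 26·2 + 3·0 + 34·2 = 364
B: 12·1 + 35·0 + 3·1 + 26·3 + 3·5 + 34·4 = 244
C: 12·0 + 35·3 + 3·0 + 26·5 + 3·2 + 34·1 = 275
E: 12·3 + 35·4 + 3·5 + 26·4 + 3·3 + 34·5 = 474
D: 12·2 + 35·1 + 3·4 + 26·0 + 3·1 + 34·0 = 74
E has the highest Borda score (474).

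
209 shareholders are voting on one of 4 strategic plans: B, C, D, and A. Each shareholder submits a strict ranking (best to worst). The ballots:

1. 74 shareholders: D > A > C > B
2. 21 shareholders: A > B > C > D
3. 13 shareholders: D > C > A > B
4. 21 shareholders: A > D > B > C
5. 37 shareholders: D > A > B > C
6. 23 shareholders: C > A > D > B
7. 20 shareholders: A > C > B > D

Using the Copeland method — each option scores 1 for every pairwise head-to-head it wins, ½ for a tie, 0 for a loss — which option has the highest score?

D

B: loses to C, D, and A → score 0.
C: beats B; loses to D and A → score 1.
D: beats B, C, and A → score 3.
A: beats B and C; loses to D → score 2.
D has the best pairwise record.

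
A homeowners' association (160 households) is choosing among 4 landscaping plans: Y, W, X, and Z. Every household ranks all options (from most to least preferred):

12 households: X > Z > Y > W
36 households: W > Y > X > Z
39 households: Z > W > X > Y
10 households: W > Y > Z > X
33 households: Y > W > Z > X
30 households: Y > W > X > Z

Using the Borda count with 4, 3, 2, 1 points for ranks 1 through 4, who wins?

Y: 12·2 + 36·3 + 39·1 + 10·3 + 33·4 + 30·4 = 453
W: 12·1 + 36·4 + 39·3 + 10·4 + 33·3 + 30·3 = 502
X: 12·4 + 36·2 + 39·2 + 10·1 + 33·1 + 30·2 = 301
Z: 12·3 + 36·1 + 39·4 + 10·2 + 33·2 + 30·1 = 344
W has the highest Borda score (502).

W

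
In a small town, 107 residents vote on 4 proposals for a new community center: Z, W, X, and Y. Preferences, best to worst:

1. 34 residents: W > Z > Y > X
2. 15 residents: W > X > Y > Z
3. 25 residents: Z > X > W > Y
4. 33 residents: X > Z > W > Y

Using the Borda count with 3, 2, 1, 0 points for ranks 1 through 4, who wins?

Z

Z: 34·2 + 15·0 + 25·3 + 33·2 = 209
W: 34·3 + 15·3 + 25·1 + 33·1 = 205
X: 34·0 + 15·2 + 25·2 + 33·3 = 179
Y: 34·1 + 15·1 + 25·0 + 33·0 = 49
Z has the highest Borda score (209).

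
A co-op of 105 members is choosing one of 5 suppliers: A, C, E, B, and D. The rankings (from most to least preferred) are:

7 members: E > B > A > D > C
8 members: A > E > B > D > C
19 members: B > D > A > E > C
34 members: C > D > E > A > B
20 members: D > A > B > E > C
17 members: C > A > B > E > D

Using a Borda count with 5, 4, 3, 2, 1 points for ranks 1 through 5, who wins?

A: 7·3 + 8·5 + 19·3 + 34·2 + 20·4 + 17·4 = 334
C: 7·1 + 8·1 + 19·1 + 34·5 + 20·1 + 17·5 = 309
E: 7·5 + 8·4 + 19·2 + 34·3 + 20·2 + 17·2 = 281
B: 7·4 + 8·3 + 19·5 + 34·1 + 20·3 + 17·3 = 292
D: 7·2 + 8·2 + 19·4 + 34·4 + 20·5 + 17·1 = 359
D has the highest Borda score (359).

D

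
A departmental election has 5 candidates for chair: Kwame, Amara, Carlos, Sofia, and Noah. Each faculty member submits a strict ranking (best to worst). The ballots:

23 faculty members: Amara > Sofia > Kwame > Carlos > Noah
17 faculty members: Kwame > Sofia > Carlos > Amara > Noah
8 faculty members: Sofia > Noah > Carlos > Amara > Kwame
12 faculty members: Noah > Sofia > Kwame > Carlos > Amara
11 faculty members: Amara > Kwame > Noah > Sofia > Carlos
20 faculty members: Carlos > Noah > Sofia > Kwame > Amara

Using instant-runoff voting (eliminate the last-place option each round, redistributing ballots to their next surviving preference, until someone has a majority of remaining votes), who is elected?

Round 1: Kwame 17, Amara 34, Carlos 20, Sofia 8, Noah 12. Eliminate Sofia.
Round 2: Kwame 17, Amara 34, Carlos 20, Noah 20. Eliminate Kwame.
Round 3: Amara 34, Carlos 37, Noah 20. Eliminate Noah.
Round 4: Amara 34, Carlos 57. Carlos has a majority.

Carlos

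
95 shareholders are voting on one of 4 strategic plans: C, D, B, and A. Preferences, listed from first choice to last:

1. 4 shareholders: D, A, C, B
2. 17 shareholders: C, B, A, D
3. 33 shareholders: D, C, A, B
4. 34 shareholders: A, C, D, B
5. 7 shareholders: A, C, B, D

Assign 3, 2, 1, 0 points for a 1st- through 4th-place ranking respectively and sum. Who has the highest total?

C: 4·1 + 17·3 + 33·2 + 34·2 + 7·2 = 203
D: 4·3 + 17·0 + 33·3 + 34·1 + 7·0 = 145
B: 4·0 + 17·2 + 33·0 + 34·0 + 7·1 = 41
A: 4·2 + 17·1 + 33·1 + 34·3 + 7·3 = 181
C has the highest Borda score (203).

C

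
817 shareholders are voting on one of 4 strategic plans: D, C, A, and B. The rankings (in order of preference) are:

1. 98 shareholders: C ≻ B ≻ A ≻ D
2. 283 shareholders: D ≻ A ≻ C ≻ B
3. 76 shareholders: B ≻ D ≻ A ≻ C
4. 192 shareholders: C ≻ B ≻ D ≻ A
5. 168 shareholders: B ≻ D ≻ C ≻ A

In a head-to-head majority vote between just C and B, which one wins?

C

Voters preferring C to B: 573; preferring B to C: 244.
C wins the head-to-head.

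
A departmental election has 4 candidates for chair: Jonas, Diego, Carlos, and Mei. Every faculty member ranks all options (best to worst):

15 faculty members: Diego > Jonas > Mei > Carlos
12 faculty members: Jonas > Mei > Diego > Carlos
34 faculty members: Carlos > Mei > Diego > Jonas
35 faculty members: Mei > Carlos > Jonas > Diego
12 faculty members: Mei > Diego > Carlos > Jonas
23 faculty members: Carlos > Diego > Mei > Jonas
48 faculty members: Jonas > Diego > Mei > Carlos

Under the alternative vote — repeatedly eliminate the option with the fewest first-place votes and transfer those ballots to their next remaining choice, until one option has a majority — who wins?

Carlos

Round 1: Jonas 60, Diego 15, Carlos 57, Mei 47. Eliminate Diego.
Round 2: Jonas 75, Carlos 57, Mei 47. Eliminate Mei.
Round 3: Jonas 75, Carlos 104. Carlos has a majority.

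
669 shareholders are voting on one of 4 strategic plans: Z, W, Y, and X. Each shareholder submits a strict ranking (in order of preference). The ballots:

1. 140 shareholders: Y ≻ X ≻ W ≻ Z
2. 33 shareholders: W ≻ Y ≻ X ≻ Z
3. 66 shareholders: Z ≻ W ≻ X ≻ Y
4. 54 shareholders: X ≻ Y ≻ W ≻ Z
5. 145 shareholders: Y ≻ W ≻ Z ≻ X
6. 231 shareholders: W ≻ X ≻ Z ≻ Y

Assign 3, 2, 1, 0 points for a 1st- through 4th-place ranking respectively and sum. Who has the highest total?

W

Z: 140·0 + 33·0 + 66·3 + 54·0 + 145·1 + 231·1 = 574
W: 140·1 + 33·3 + 66·2 + 54·1 + 145·2 + 231·3 = 1408
Y: 140·3 + 33·2 + 66·0 + 54·2 + 145·3 + 231·0 = 1029
X: 140·2 + 33·1 + 66·1 + 54·3 + 145·0 + 231·2 = 1003
W has the highest Borda score (1408).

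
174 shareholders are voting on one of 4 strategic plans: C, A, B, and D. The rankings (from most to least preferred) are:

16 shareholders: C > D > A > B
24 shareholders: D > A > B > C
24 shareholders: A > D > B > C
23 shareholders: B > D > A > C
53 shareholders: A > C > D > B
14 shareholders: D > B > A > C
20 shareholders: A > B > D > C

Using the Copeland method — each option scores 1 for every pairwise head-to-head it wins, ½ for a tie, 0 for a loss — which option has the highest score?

C: loses to A, B, and D → score 0.
A: beats C, B, and D → score 3.
B: beats C; loses to A and D → score 1.
D: beats C and B; loses to A → score 2.
A has the best pairwise record.

A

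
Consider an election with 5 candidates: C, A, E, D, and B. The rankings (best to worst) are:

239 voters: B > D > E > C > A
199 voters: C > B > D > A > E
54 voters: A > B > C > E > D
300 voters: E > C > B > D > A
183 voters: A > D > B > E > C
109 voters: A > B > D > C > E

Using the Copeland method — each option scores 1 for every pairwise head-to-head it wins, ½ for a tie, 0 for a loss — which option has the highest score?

C: beats A and D; loses to E and B → score 2.
A: beats E; loses to C, D, and B → score 1.
E: beats C; loses to A, D, and B → score 1.
D: beats A and E; loses to C and B → score 2.
B: beats C, A, E, and D → score 4.
B has the best pairwise record.

B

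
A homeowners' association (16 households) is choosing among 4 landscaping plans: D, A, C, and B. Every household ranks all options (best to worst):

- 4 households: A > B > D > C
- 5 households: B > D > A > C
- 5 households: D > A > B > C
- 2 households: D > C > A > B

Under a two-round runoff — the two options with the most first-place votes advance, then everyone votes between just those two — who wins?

Round 1 first-place votes: D 7, A 4, C 0, B 5.
D and B advance.
Runoff: D is preferred to B by 7 voters; B by 9.
B wins the runoff.

B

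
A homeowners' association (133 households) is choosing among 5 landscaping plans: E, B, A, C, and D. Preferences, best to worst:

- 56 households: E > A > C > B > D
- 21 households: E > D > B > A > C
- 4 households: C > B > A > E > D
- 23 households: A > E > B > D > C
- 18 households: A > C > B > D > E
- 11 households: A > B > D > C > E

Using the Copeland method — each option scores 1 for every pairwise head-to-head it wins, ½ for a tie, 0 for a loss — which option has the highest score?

E: beats B, A, C, and D → score 4.
B: beats D; loses to E, A, and C → score 1.
A: beats B, C, and D; loses to E → score 3.
C: beats B and D; loses to E and A → score 2.
D: loses to E, B, A, and C → score 0.
E has the best pairwise record.

E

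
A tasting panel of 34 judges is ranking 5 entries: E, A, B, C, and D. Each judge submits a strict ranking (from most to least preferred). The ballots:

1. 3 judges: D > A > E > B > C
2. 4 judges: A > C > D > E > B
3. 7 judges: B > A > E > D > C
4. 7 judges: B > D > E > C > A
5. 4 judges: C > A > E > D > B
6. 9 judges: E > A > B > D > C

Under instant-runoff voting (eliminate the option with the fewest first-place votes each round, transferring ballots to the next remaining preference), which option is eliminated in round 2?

C

Round 1: E 9, A 4, B 14, C 4, D 3. Eliminate D.
Round 2: E 9, A 7, B 14, C 4. Eliminate C.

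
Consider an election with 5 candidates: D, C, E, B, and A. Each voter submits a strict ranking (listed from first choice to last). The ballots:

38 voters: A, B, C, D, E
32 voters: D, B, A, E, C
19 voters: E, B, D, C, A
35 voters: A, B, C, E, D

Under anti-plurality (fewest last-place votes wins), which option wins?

B

Last-place votes: D 35, C 32, E 38, B 0, A 19.
B is ranked last by the fewest voters, so B wins.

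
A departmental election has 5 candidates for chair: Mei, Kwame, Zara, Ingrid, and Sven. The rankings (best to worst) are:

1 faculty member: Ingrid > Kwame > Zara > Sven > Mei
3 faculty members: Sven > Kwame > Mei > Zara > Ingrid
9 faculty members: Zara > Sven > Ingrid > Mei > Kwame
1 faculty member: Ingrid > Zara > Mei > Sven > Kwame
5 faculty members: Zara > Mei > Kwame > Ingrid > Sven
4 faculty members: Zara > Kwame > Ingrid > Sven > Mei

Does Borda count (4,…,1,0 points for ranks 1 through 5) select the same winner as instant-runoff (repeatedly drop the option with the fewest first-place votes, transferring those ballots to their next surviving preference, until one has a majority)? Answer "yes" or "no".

Borda — scores: Mei 32, Kwame 34, Zara 80, Ingrid 39, Sven 45. Winner: Zara.
Instant-runoff — R1 Mei 0, Kwame 0, Zara 18, Ingrid 2, Sven 3 (Zara winner). Winner: Zara.
The two methods agree.

yes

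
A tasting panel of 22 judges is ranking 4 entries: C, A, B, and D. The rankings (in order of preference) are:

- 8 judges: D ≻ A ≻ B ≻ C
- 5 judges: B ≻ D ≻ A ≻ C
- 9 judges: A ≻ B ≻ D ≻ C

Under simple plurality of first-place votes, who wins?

First-place votes: C 0, A 9, B 5, D 8.
A has the most first-place votes.

A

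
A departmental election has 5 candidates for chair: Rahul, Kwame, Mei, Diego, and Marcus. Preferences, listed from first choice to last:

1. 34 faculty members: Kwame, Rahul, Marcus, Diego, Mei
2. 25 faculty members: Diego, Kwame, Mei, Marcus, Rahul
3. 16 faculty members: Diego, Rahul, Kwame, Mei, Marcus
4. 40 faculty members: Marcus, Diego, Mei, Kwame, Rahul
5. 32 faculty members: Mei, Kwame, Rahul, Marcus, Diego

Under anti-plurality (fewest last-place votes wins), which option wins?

Last-place votes: Rahul 65, Kwame 0, Mei 34, Diego 32, Marcus 16.
Kwame is ranked last by the fewest voters, so Kwame wins.

Kwame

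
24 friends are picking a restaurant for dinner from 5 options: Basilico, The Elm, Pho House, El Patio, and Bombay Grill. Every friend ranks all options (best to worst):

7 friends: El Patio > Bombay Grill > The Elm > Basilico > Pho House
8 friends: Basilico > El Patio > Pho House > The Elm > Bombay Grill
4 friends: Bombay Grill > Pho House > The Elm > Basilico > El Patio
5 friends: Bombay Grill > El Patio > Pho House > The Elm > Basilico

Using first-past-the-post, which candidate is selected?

Bombay Grill

First-place votes: Basilico 8, The Elm 0, Pho House 0, El Patio 7, Bombay Grill 9.
Bombay Grill has the most first-place votes.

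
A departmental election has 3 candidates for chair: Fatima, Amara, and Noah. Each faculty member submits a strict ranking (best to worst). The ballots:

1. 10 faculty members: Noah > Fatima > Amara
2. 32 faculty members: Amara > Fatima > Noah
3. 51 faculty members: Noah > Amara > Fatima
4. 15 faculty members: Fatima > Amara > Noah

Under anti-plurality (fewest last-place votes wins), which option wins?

Amara

Last-place votes: Fatima 51, Amara 10, Noah 47.
Amara is ranked last by the fewest voters, so Amara wins.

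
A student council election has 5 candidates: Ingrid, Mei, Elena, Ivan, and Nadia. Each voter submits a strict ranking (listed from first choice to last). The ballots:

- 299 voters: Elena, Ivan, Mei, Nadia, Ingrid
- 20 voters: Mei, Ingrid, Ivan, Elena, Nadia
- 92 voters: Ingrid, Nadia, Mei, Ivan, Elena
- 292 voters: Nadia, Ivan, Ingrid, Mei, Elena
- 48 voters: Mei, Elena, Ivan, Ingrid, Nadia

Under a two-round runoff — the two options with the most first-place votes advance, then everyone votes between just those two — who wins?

Nadia

Round 1 first-place votes: Ingrid 92, Mei 68, Elena 299, Ivan 0, Nadia 292.
Elena and Nadia advance.
Runoff: Elena is preferred to Nadia by 367 voters; Nadia by 384.
Nadia wins the runoff.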